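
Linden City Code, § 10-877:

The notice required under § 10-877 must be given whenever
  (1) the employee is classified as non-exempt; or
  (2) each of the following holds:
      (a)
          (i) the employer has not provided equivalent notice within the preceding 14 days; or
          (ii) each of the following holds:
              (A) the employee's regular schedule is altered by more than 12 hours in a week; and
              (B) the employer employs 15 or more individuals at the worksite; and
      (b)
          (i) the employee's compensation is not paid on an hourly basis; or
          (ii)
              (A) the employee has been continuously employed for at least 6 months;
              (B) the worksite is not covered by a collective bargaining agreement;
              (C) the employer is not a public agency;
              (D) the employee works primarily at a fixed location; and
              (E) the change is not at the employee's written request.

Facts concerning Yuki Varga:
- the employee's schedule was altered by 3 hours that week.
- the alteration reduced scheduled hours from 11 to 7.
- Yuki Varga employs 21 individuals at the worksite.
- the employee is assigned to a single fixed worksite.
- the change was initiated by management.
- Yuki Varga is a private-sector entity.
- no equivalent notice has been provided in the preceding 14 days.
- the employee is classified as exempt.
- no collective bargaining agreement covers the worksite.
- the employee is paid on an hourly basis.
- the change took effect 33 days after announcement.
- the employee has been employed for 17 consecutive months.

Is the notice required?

(1) non-exempt — not met.
(i) no recent notice — holds.
(A) schedule shift > 12h — not satisfied.
(B) ≥ 15 at site — holds.
(ii) = F AND T = false.
So (a) is satisfied (T OR F).
(i) not (hourly-paid) — fails.
(A) tenure ≥ 6 mo. — holds.
(B) no CBA — holds.
(C) not (public agency) — satisfied.
(D) fixed location — holds.
(E) not employee-requested — met.
(ii) = T AND T AND T AND T AND T = true.
(b) = F OR T = true.
(2): T AND T → true.
So Overall is satisfied (F OR T).

Yes — required.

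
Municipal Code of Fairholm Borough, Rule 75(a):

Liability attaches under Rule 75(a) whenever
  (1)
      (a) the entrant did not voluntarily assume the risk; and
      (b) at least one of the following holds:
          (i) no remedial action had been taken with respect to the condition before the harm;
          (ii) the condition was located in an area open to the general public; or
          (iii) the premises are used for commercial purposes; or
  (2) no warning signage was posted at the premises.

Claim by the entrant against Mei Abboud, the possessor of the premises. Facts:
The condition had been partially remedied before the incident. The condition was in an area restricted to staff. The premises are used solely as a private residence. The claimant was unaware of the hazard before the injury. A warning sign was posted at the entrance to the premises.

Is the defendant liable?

(a) no assumed risk — holds.
(i) no remedial action — not met.
(ii) public area — not satisfied.
(iii) commercial use — fails.
(b): F OR F OR F → false.
(1): T AND F → false.
(2) no signage posted — not satisfied.
So Overall is not satisfied (F OR F).

No — not liable.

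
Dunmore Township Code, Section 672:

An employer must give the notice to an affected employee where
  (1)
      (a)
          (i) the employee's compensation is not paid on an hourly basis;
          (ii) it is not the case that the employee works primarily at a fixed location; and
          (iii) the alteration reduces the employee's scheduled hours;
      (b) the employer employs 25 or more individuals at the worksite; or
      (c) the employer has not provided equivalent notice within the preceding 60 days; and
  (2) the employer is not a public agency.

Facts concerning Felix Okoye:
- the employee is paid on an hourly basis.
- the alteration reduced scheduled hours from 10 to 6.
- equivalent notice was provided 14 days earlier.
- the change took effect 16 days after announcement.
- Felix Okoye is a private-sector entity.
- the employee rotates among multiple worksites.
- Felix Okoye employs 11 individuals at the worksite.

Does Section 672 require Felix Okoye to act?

(i) not (hourly-paid) — fails.
(ii) not (fixed location) — holds.
(iii) hours reduced — satisfied.
So (a) is not satisfied (F AND T AND T).
(b) ≥ 25 at site — fails.
(c) no recent notice — not satisfied.
So (1) is not satisfied (F OR F OR F).
(2) not (public agency) — satisfied.
So Overall is not satisfied (F AND T).

No — not required.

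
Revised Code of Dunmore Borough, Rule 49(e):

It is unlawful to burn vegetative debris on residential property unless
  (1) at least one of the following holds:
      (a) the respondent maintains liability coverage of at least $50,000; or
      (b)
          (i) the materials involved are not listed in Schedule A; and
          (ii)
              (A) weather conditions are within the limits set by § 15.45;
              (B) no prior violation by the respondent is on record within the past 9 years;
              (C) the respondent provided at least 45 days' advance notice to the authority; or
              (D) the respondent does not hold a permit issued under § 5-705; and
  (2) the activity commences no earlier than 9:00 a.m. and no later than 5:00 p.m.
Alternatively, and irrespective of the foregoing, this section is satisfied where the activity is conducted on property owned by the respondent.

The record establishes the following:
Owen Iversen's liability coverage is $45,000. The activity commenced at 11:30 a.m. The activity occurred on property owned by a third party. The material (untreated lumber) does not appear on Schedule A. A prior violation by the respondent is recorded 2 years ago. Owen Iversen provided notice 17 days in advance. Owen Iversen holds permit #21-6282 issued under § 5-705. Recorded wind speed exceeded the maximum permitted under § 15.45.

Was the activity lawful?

(a) coverage ≥ $50,000 — not met.
(i) not (Schedule A material) — satisfied.
(A) weather ok — not satisfied.
(B) no prior violation — not met.
(C) ≥45 days' notice — not met.
(D) not (holds permit) — not satisfied.
So (ii) is not satisfied (F OR F OR F OR F).
(b) = T AND F = false.
So (1) is not satisfied (F OR F).
(2) start within hours — met.
So Overall is not satisfied (F AND T).
Exception (own property) — not satisfied.
Result: main false OR exception false → false.

No — unlawful.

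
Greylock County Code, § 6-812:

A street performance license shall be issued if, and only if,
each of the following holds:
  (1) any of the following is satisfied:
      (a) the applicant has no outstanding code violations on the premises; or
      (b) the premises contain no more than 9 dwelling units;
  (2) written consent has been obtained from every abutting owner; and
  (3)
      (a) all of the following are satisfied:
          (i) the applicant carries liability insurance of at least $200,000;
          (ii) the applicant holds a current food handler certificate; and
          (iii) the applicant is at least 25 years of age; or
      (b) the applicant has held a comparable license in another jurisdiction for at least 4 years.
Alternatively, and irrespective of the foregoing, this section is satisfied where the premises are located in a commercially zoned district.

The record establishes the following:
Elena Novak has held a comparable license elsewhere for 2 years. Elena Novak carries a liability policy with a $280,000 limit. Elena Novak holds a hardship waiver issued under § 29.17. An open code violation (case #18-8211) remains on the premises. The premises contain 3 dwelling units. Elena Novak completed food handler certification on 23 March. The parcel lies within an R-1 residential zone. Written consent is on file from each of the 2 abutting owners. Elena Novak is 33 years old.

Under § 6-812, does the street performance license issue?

(a) no code violations — not met.
(b) ≤ 9 units — satisfied.
(1) = F OR T = true.
(2) all abutters consent — met.
(i) insurance ≥ $200,000 — satisfied.
(ii) food handler cert. — holds.
(iii) age ≥ 25 — satisfied.
(a): T AND T AND T → true.
(b) prior license ≥ 4 yr — not met.
(3) = T OR F = true.
Overall: T AND T AND T → true.
Exception (commercially zoned) — not satisfied.
Result: main true OR exception false → true.

Yes — granted.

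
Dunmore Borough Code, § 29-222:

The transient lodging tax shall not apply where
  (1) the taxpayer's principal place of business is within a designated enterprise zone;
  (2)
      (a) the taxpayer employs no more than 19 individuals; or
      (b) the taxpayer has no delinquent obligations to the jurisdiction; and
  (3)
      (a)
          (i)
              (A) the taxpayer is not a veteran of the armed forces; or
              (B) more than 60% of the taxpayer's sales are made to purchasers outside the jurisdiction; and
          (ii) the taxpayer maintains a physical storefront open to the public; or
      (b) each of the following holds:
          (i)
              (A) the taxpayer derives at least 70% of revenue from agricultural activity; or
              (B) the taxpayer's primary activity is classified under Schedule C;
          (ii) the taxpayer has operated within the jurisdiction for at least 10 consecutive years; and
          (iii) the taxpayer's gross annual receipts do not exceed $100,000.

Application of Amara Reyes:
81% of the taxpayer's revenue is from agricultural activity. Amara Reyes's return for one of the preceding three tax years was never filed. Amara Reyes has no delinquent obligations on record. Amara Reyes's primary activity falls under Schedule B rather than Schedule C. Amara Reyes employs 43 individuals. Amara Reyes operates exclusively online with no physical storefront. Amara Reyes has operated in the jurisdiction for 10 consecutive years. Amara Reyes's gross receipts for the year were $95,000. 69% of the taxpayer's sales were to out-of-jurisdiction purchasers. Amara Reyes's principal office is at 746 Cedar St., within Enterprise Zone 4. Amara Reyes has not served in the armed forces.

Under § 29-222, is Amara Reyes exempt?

Yes — exempt.

(1) in enterprise zone — satisfied.
(a) ≤ 19 employees — not satisfied.
(b) no delinquency — met.
(2) = F OR T = true.
(A) not (veteran) — satisfied.
(B) >60% out-of-jur. sales — satisfied.
So (i) is satisfied (T OR T).
(ii) has storefront — not met.
(a): T AND F → false.
(A) ≥70% agricultural — satisfied.
(B) Schedule C activity — fails.
(i): T OR F → true.
(ii) ≥ 10 yrs in jurisdiction — satisfied.
(iii) receipts ≤ $100,000 — satisfied.
So (b) is satisfied (T AND T AND T).
(3): F OR T → true.
So Overall is satisfied (T AND T AND T).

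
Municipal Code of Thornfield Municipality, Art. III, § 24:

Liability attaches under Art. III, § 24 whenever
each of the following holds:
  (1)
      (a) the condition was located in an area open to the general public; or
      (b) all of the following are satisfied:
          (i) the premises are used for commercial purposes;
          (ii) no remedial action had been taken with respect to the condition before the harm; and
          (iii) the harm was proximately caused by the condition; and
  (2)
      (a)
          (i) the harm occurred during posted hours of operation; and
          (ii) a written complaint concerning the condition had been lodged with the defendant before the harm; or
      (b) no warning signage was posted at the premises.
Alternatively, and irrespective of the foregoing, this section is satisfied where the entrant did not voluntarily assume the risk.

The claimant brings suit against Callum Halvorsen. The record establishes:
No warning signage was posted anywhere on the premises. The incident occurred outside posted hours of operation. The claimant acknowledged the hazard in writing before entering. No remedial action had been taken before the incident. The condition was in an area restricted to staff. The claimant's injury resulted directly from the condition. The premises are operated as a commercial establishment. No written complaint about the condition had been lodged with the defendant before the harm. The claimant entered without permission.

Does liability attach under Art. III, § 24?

(a) public area — not satisfied.
(i) commercial use — met.
(ii) no remedial action — met.
(iii) proximate cause — holds.
(b): T AND T AND T → true.
(1) = F OR T = true.
(i) during posted hours — not met.
(ii) complaint lodged — not satisfied.
(a) = F AND F = false.
(b) no signage posted — met.
(2) = F OR T = true.
Overall = T AND T = true.
Exception (no assumed risk) — not satisfied.
Result: main true OR exception false → true.

Yes — liable.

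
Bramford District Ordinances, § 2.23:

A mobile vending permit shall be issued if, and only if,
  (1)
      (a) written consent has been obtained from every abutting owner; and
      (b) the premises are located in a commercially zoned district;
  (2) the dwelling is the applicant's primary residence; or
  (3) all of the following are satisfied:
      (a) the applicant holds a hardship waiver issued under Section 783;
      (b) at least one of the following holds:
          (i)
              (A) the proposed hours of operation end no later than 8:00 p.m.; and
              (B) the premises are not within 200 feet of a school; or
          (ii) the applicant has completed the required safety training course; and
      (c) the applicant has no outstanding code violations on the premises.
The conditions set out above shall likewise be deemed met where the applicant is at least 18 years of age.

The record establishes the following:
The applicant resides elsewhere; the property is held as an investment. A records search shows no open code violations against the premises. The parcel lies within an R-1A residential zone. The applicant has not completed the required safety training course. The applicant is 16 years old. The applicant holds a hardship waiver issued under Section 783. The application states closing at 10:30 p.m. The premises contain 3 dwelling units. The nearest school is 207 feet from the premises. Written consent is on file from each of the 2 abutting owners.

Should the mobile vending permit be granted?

(a) all abutters consent — holds.
(b) commercially zoned — fails.
(1) = T AND F = false.
(2) primary residence — fails.
(a) hardship waiver — holds.
(A) closes by 8 p.m. — fails.
(B) ≥200 ft from school — holds.
(i): F AND T → false.
(ii) safety training — fails.
(b): F OR F → false.
(c) no code violations — holds.
(3): T AND F AND T → false.
Overall = F OR F OR F = false.
Exception (age ≥ 18) — not satisfied.
Result: main false OR exception false → false.

No — denied.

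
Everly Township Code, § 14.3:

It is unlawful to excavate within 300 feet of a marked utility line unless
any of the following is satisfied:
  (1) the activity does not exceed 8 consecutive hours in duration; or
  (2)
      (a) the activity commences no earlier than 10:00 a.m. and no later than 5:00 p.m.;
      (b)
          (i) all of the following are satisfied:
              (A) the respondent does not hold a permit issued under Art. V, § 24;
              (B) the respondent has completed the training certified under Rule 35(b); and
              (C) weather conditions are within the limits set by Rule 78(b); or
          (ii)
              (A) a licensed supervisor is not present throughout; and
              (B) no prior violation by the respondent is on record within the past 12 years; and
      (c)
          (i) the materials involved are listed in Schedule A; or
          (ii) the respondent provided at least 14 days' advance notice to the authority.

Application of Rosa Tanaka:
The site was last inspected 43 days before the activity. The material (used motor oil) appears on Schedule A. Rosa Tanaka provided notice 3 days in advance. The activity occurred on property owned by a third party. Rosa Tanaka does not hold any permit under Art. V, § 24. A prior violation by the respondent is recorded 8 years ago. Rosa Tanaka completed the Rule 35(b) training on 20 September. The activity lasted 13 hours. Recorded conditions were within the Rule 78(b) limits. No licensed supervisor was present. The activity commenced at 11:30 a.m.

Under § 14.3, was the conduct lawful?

(1) ≤ 8 hrs duration — fails.
(a) start within hours — holds.
(A) not (holds permit) — holds.
(B) training certified — satisfied.
(C) weather ok — holds.
(i) = T AND T AND T = true.
(A) not (supervisor present) — satisfied.
(B) no prior violation — not met.
(ii): T AND F → false.
(b) = T OR F = true.
(i) Schedule A material — satisfied.
(ii) ≥14 days' notice — not met.
(c): T OR F → true.
So (2) is satisfied (T AND T AND T).
So Overall is satisfied (F OR T).

Yes — lawful.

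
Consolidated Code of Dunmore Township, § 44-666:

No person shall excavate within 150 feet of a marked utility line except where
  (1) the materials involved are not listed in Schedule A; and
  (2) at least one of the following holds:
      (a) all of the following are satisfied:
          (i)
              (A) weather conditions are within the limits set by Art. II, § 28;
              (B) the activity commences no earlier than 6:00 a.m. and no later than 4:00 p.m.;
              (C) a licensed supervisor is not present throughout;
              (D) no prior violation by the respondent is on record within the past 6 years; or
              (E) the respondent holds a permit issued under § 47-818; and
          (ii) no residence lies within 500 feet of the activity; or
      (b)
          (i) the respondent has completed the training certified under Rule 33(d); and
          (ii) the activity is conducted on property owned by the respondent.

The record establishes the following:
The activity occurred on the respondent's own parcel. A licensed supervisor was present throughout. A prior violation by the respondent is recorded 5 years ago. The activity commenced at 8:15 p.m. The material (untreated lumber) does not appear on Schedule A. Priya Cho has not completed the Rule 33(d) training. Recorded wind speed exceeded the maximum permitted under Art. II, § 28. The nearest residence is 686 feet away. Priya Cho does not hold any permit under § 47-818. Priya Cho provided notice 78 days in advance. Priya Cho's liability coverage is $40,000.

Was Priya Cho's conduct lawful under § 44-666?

No — unlawful.

(1) not (Schedule A material) — holds.
(A) weather ok — not satisfied.
(B) start within hours — not met.
(C) not (supervisor present) — not met.
(D) no prior violation — fails.
(E) holds permit — fails.
(i) = F OR F OR F OR F OR F = false.
(ii) no residence in 500 ft — holds.
(a) = F AND T = false.
(i) training certified — fails.
(ii) own property — satisfied.
So (b) is not satisfied (F AND T).
(2) = F OR F = false.
So Overall is not satisfied (T AND F).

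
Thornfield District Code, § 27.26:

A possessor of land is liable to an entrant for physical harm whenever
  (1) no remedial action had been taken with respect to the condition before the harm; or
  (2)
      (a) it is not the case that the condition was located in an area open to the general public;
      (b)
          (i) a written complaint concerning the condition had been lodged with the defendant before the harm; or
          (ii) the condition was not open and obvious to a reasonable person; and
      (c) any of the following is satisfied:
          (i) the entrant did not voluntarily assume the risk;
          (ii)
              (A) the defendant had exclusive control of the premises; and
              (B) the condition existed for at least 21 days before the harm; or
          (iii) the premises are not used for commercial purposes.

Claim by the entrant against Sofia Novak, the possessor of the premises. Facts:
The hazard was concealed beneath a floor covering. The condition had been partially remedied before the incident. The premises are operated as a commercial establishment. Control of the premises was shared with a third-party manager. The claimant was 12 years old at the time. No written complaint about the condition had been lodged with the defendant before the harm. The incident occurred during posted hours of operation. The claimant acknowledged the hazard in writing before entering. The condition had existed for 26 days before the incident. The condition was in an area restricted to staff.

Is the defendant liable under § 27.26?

No — not liable.

(1) no remedial action — not satisfied.
(a) not (public area) — satisfied.
(i) complaint lodged — fails.
(ii) not open/obvious — satisfied.
(b) = F OR T = true.
(i) no assumed risk — not satisfied.
(A) exclusive control — not satisfied.
(B) condition ≥21 days old — met.
(ii) = F AND T = false.
(iii) not (commercial use) — not met.
(c) = F OR F OR F = false.
(2): T AND T AND F → false.
Overall = F OR F = false.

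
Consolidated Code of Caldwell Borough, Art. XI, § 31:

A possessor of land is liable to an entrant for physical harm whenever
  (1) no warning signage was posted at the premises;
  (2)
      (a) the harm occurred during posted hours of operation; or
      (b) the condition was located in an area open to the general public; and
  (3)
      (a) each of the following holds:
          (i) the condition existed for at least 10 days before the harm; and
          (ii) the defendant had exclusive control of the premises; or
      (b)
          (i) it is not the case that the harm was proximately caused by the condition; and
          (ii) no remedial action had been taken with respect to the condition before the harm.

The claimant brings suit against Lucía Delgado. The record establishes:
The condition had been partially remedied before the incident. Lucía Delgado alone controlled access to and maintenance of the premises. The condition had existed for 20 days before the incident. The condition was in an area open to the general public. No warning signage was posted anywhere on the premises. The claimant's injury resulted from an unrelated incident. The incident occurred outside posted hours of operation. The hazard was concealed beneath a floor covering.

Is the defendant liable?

Yes — liable.

(1) no signage posted — holds.
(a) during posted hours — not satisfied.
(b) public area — met.
So (2) is satisfied (F OR T).
(i) condition ≥10 days old — holds.
(ii) exclusive control — satisfied.
(a): T AND T → true.
(i) not (proximate cause) — satisfied.
(ii) no remedial action — not satisfied.
(b) = T AND F = false.
(3): T OR F → true.
So Overall is satisfied (T AND T AND T).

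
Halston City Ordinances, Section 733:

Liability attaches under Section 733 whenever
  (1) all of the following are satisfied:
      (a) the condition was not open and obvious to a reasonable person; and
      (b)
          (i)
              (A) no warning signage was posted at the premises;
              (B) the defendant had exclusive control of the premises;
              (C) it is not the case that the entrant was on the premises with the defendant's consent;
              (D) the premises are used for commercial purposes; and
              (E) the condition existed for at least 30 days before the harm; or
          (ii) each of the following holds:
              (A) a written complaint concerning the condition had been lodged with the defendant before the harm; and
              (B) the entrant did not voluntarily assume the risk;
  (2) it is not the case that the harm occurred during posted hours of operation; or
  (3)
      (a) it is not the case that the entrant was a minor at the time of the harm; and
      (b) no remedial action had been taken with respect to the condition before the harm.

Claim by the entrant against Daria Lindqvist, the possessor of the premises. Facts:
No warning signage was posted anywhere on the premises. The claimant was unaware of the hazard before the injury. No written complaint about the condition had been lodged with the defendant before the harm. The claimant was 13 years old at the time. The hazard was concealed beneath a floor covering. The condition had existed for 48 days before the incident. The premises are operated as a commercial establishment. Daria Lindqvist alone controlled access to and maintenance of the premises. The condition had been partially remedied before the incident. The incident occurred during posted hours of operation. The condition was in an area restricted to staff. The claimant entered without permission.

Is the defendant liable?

(a) not open/obvious — met.
(A) no signage posted — satisfied.
(B) exclusive control — met.
(C) not (consent to enter) — holds.
(D) commercial use — satisfied.
(E) condition ≥30 days old — satisfied.
(i) = T AND T AND T AND T AND T = true.
(A) complaint lodged — fails.
(B) no assumed risk — met.
(ii) = F AND T = false.
So (b) is satisfied (T OR F).
(1) = T AND T = true.
(2) not (during posted hours) — fails.
(a) not (entrant a minor) — not satisfied.
(b) no remedial action — not satisfied.
So (3) is not satisfied (F AND F).
So Overall is satisfied (T OR F OR F).

Yes — liable.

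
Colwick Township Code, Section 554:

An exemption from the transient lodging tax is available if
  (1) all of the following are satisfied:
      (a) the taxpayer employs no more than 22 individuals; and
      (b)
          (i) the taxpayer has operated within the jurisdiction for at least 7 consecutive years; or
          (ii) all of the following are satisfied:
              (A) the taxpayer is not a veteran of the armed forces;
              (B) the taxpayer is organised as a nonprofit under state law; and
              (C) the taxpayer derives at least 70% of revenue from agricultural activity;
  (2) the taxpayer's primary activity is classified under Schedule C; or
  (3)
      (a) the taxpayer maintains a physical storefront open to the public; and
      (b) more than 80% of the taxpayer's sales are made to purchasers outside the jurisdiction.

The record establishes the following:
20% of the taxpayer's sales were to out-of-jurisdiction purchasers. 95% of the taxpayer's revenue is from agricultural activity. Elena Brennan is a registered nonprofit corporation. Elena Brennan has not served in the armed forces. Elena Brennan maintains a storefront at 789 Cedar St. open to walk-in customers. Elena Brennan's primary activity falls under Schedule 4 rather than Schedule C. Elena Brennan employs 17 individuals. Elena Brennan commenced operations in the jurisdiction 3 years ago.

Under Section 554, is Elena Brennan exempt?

Yes — exempt.

(a) ≤ 22 employees — holds.
(i) ≥ 7 yrs in jurisdiction — not satisfied.
(A) not (veteran) — met.
(B) nonprofit — met.
(C) ≥70% agricultural — holds.
(ii) = T AND T AND T = true.
(b) = F OR T = true.
(1): T AND T → true.
(2) Schedule C activity — not satisfied.
(a) has storefront — met.
(b) >80% out-of-jur. sales — not met.
So (3) is not satisfied (T AND F).
Overall = T OR F OR F = true.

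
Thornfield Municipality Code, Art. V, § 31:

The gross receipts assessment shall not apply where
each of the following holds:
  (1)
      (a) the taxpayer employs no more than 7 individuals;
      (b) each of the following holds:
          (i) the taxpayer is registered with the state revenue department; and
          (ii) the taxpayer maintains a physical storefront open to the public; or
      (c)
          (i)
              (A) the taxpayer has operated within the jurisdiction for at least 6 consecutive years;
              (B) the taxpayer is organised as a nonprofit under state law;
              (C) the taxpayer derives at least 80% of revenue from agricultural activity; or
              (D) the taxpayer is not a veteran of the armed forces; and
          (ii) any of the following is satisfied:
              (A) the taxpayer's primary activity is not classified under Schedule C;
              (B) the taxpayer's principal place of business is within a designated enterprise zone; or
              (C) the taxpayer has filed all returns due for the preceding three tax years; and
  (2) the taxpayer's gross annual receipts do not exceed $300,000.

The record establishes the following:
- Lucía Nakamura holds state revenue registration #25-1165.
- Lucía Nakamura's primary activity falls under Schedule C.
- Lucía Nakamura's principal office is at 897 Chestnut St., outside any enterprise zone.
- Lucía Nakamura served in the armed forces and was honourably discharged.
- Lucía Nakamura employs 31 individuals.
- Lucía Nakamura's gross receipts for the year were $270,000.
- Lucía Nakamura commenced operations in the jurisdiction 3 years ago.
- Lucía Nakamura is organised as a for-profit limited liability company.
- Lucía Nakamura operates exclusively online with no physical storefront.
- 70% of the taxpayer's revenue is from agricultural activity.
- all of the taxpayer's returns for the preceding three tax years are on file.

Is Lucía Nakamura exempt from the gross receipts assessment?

(a) ≤ 7 employees — fails.
(i) state-registered — met.
(ii) has storefront — not met.
(b): T AND F → false.
(A) ≥ 6 yrs in jurisdiction — fails.
(B) nonprofit — not satisfied.
(C) ≥80% agricultural — not met.
(D) not (veteran) — not satisfied.
(i) = F OR F OR F OR F = false.
(A) not (Schedule C activity) — fails.
(B) in enterprise zone — not satisfied.
(C) returns current — satisfied.
(ii): F OR F OR T → true.
(c) = F AND T = false.
(1) = F OR F OR F = false.
(2) receipts ≤ $300,000 — satisfied.
Overall = F AND T = false.

No — not exempt.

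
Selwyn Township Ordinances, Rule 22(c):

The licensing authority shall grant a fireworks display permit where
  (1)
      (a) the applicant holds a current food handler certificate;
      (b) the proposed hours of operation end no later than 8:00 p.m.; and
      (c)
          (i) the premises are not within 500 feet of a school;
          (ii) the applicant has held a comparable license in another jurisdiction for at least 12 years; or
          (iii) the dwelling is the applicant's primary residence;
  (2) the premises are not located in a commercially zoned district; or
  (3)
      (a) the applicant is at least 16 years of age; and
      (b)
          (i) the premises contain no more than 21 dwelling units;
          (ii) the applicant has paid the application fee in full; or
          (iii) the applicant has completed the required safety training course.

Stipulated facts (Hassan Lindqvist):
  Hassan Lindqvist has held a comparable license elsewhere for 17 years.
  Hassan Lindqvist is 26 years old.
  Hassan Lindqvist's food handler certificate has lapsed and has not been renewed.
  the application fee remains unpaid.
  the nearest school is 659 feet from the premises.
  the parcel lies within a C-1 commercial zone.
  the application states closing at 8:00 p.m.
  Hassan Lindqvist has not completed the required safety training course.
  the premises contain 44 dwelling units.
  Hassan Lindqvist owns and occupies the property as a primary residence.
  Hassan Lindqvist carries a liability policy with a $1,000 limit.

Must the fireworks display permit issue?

(a) food handler cert. — not satisfied.
(b) closes by 8 p.m. — met.
(i) ≥500 ft from school — holds.
(ii) prior license ≥ 12 yr — satisfied.
(iii) primary residence — met.
(c) = T OR T OR T = true.
(1): F AND T AND T → false.
(2) not (commercially zoned) — not satisfied.
(a) age ≥ 16 — holds.
(i) ≤ 21 units — fails.
(ii) fee paid — fails.
(iii) safety training — not satisfied.
(b) = F OR F OR F = false.
(3) = T AND F = false.
Overall = F OR F OR F = false.

No — denied.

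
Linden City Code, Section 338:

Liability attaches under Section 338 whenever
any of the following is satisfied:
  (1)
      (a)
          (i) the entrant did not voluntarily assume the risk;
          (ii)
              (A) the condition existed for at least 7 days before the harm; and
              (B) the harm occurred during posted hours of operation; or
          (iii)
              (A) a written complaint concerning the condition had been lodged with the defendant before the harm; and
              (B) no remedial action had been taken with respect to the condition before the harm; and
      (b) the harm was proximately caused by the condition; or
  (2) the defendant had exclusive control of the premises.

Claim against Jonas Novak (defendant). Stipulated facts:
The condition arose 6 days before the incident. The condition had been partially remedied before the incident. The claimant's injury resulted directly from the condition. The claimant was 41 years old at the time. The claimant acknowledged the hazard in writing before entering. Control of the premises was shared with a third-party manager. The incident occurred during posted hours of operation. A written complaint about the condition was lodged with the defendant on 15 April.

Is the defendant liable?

No — not liable.

(i) no assumed risk — not satisfied.
(A) condition ≥7 days old — not met.
(B) during posted hours — met.
(ii) = F AND T = false.
(A) complaint lodged — holds.
(B) no remedial action — fails.
So (iii) is not satisfied (T AND F).
So (a) is not satisfied (F OR F OR F).
(b) proximate cause — holds.
So (1) is not satisfied (F AND T).
(2) exclusive control — fails.
Overall = F OR F = false.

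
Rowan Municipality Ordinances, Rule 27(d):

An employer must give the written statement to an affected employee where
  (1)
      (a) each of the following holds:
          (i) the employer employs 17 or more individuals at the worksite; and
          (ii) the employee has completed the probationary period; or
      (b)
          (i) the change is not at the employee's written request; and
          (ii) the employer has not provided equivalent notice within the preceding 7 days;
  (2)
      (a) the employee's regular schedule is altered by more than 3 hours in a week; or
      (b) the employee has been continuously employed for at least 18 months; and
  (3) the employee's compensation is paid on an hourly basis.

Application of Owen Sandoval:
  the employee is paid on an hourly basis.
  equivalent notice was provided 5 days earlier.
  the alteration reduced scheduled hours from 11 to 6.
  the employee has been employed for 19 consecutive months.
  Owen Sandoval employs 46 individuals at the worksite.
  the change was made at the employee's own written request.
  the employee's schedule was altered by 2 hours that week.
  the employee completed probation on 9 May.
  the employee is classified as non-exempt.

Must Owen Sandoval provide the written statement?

(i) ≥ 17 at site — holds.
(ii) past probation — satisfied.
So (a) is satisfied (T AND T).
(i) not employee-requested — not satisfied.
(ii) no recent notice — not satisfied.
(b) = F AND F = false.
(1) = T OR F = true.
(a) schedule shift > 3h — fails.
(b) tenure ≥ 18 mo. — satisfied.
(2) = F OR T = true.
(3) hourly-paid — satisfied.
Overall: T AND T AND T → true.

Yes — required.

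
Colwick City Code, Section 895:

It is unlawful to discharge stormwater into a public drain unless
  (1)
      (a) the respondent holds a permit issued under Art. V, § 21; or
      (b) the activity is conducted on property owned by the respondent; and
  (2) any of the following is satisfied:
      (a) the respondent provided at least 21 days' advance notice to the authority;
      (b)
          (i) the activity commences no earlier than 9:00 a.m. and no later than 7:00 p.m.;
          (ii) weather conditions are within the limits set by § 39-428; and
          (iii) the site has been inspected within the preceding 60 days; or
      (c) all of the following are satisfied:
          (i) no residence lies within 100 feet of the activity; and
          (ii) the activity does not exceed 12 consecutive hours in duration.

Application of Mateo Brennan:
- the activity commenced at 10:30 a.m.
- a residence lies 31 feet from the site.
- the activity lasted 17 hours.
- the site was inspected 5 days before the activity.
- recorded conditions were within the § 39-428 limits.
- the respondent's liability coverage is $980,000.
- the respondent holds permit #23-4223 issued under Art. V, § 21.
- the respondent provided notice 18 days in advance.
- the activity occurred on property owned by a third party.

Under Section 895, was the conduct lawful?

(a) holds permit — holds.
(b) own property — fails.
(1) = T OR F = true.
(a) ≥21 days' notice — not satisfied.
(i) start within hours — satisfied.
(ii) weather ok — satisfied.
(iii) site inspected — met.
So (b) is satisfied (T AND T AND T).
(i) no residence in 100 ft — not met.
(ii) ≤ 12 hrs duration — fails.
So (c) is not satisfied (F AND F).
So (2) is satisfied (F OR T OR F).
So Overall is satisfied (T AND T).

Yes — lawful.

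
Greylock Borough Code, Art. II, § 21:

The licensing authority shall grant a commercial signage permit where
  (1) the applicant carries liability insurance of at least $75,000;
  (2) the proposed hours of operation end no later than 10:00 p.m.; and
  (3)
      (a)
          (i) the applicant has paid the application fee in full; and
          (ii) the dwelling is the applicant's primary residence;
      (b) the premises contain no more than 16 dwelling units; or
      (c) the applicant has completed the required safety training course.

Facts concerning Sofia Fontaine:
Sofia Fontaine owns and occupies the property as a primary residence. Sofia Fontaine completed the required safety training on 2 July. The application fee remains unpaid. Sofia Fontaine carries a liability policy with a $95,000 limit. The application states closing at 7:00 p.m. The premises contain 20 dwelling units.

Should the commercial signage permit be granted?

Yes — granted.

(1) insurance ≥ $75,000 — holds.
(2) closes by 10 p.m. — holds.
(i) fee paid — not satisfied.
(ii) primary residence — met.
(a): F AND T → false.
(b) ≤ 16 units — not satisfied.
(c) safety training — holds.
(3) = F OR F OR T = true.
Overall = T AND T AND T = true.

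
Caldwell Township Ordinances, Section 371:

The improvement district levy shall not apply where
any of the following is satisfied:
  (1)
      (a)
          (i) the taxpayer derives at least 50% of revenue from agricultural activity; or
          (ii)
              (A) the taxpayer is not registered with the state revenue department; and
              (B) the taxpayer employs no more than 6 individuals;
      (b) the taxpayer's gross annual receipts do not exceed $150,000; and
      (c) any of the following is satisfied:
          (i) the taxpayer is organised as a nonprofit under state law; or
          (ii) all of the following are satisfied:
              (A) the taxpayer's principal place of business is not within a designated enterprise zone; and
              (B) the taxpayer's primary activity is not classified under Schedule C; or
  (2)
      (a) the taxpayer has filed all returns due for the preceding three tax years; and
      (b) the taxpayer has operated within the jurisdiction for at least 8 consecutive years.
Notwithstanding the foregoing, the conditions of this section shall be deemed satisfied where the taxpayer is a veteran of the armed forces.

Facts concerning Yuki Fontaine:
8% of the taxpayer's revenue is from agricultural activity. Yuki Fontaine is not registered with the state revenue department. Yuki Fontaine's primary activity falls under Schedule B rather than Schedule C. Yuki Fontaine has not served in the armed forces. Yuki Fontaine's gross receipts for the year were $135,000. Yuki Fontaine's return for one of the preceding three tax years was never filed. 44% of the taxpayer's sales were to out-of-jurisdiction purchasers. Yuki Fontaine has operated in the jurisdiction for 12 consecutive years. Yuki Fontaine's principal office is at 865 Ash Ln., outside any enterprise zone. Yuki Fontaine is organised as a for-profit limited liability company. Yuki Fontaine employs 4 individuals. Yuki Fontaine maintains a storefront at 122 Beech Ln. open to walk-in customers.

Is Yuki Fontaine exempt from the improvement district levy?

Yes — exempt.

(i) ≥50% agricultural — not satisfied.
(A) not (state-registered) — holds.
(B) ≤ 6 employees — met.
(ii) = T AND T = true.
(a) = F OR T = true.
(b) receipts ≤ $150,000 — met.
(i) nonprofit — not satisfied.
(A) not (in enterprise zone) — met.
(B) not (Schedule C activity) — holds.
(ii) = T AND T = true.
(c) = F OR T = true.
So (1) is satisfied (T AND T AND T).
(a) returns current — fails.
(b) ≥ 8 yrs in jurisdiction — satisfied.
(2) = F AND T = false.
So Overall is satisfied (T OR F).
Exception (veteran) — not satisfied.
Result: main true OR exception false → true.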